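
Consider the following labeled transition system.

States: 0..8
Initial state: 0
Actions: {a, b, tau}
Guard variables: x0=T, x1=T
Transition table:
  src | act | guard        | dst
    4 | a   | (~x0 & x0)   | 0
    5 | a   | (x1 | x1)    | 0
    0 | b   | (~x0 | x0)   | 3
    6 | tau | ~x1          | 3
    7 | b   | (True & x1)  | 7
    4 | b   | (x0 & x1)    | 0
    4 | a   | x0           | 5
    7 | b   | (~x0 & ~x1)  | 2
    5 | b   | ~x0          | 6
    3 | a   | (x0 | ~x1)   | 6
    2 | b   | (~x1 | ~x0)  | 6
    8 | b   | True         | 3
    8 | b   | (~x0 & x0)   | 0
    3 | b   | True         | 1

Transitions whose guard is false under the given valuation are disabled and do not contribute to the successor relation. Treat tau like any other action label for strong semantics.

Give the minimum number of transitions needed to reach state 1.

Breadth-first toward 1:
  Layer 0: {0}
  Layer 1: {3}
  Layer 2: {1,6}
first hit 1 at d=2 via b·b

Answer: 2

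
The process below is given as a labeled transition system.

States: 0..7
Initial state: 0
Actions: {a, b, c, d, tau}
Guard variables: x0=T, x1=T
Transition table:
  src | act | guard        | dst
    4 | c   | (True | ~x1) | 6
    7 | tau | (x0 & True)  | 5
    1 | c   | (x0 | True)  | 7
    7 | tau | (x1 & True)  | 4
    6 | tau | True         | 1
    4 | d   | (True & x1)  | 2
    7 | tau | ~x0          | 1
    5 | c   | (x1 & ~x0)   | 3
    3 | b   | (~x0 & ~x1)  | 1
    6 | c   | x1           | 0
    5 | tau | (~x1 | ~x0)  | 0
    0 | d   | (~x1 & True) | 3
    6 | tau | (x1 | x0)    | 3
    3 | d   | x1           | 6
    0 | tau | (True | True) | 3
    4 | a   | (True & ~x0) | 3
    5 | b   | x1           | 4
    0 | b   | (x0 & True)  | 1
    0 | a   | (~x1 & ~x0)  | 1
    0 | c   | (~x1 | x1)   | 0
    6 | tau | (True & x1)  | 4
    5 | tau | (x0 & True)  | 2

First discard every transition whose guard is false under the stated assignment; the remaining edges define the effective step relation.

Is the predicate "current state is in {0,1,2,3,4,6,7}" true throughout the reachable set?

Answer: INVARIANT VIOLATED at state 5

Working:
Inv-set: {0,1,2,3,4,6,7}
R = {0,1,2,3,4,5,6,7}
  0: ok
  1: ok
  2: ok
  3: ok
  4: ok
  5: VIOLATES
  6: ok
  7: ok
counterexample path to 5: b·c·tau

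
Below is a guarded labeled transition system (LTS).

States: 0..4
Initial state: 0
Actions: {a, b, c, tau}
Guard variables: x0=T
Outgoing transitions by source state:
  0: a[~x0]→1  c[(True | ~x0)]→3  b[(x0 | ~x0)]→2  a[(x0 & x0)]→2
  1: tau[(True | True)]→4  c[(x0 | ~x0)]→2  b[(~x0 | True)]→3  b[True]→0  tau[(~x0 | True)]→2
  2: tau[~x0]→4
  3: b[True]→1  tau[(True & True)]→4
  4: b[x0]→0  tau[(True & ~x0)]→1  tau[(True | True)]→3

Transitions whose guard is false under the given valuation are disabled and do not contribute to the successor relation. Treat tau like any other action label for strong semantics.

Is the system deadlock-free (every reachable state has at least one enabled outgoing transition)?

Answer: DEADLOCK at state 2

Working:
Reach set: {0,1,2,3,4}
  0: a→2  b→2  c→3  [3 exit(s)]
  1: b→0  b→3  c→2  tau→2  tau→4  [5 exit(s)]
  2: ∅  [STUCK]
  3: b→1  tau→4  [2 exit(s)]
  4: b→0  tau→3  [2 exit(s)]
Path to 2: b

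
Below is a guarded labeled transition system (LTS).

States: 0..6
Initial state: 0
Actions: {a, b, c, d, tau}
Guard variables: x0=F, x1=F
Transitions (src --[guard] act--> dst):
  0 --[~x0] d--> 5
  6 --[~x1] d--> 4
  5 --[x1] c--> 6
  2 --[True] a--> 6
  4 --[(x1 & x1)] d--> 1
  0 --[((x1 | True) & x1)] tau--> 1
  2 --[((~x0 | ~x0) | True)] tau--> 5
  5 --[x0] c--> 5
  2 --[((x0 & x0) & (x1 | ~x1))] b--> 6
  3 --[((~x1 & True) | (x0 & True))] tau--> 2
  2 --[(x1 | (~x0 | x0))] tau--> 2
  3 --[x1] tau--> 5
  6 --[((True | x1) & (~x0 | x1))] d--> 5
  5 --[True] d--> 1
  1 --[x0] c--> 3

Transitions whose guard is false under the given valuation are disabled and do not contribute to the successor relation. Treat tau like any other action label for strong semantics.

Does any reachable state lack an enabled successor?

Answer: DEADLOCK at state 1

Trace:
Reach set: {0,1,5}
  0: d→5  [1 out]
  1: ∅  [no exit]
  5: d→1  [1 out]
Path to 1: d·d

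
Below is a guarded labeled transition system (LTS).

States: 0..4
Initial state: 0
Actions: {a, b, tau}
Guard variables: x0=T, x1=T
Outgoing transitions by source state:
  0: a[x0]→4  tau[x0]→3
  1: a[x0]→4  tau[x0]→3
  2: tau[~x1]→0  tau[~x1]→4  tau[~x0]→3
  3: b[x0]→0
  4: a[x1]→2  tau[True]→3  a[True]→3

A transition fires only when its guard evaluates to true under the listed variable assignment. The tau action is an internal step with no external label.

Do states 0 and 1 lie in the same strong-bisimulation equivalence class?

Refine partition for ~:
  round 0: {{0,1,2,3,4}}
  round 1: {{0,1,4},{2},{3}}
  round 2: {{0,1},{2},{3},{4}}
4 equivalence class(es) (converged in 3)
class of 0: {0,1}; class of 1: {0,1}

Answer: BISIMILAR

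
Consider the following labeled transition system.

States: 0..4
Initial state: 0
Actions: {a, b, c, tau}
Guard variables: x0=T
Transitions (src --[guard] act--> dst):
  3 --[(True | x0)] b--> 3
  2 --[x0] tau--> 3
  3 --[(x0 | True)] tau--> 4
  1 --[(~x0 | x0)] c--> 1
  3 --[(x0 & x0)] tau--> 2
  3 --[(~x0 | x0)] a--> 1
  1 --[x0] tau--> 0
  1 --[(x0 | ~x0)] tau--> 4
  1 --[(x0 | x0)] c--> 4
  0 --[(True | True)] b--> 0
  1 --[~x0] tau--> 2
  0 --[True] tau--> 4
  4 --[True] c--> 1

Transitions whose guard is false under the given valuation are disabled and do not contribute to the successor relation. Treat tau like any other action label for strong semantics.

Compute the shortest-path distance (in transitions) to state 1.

Answer: 2

Trace:
BFS to 1:
  L0 = {0}
  L1 = {4}
  L2 = {1}
depth(1)=2, e.g. tau·c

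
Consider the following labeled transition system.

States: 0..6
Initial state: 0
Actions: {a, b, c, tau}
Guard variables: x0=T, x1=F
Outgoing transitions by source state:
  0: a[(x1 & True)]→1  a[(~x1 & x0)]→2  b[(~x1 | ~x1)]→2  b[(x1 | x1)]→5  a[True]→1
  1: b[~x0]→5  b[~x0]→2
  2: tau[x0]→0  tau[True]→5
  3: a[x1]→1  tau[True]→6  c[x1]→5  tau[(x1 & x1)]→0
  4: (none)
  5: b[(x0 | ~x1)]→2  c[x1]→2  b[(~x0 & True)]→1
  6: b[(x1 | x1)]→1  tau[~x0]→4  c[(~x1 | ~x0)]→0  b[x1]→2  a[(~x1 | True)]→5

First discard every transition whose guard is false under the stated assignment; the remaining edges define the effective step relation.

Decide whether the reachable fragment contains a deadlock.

Reachable = {0,1,2,5}
  0: a→1  a→2  b→2  [deg 3]
  1: ∅  [deadlock]
  2: tau→0  tau→5  [deg 2]
  5: b→2  [deg 1]
witness 1: a

Answer: DEADLOCK at state 1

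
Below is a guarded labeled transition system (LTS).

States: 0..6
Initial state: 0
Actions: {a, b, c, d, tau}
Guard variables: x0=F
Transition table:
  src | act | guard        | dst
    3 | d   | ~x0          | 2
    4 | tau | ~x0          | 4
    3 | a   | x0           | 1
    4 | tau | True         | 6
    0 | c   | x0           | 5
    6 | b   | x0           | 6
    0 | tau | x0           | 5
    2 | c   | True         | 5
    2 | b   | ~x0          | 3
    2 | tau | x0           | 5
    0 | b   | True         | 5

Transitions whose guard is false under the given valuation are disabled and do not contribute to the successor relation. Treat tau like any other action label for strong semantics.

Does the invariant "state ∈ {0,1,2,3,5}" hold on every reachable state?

Answer: INVARIANT HOLDS

Trace:
Inv-set: {0,1,2,3,5}
Reachable = {0,5}
  0: ok
  5: ok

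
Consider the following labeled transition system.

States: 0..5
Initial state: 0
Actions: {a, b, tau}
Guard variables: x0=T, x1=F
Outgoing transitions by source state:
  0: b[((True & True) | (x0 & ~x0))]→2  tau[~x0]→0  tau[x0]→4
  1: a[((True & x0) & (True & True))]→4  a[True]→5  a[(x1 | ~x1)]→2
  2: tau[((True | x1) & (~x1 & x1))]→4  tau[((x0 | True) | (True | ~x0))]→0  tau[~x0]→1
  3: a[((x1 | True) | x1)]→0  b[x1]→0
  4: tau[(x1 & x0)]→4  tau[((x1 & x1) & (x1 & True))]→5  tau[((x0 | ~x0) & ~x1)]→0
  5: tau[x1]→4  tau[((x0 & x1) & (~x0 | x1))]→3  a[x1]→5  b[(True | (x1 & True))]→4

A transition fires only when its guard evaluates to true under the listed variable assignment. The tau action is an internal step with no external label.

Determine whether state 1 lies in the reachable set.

After dropping false guards: 9 live edges.
Layer 0: {0}
Layer 1: {2,4}  now seen {0,2,4}
Reach set: {0,2,4}

Answer: UNREACHABLE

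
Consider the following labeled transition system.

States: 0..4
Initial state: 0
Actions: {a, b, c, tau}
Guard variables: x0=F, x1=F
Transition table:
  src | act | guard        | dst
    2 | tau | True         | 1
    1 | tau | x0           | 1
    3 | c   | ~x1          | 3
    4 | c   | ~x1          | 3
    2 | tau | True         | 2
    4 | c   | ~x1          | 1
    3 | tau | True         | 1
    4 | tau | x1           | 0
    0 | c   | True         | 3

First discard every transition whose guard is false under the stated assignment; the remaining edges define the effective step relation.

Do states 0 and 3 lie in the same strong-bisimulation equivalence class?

Refine partition for ~:
  π0 = {{0,1,2,3,4}}
  π1 = {{0,4},{1},{2},{3}}
  π2 = {{0},{1},{2},{3},{4}}
stable after 3 split(s): 5 block(s)
[0]={0}  [3]={3}

Answer: NOT BISIMILAR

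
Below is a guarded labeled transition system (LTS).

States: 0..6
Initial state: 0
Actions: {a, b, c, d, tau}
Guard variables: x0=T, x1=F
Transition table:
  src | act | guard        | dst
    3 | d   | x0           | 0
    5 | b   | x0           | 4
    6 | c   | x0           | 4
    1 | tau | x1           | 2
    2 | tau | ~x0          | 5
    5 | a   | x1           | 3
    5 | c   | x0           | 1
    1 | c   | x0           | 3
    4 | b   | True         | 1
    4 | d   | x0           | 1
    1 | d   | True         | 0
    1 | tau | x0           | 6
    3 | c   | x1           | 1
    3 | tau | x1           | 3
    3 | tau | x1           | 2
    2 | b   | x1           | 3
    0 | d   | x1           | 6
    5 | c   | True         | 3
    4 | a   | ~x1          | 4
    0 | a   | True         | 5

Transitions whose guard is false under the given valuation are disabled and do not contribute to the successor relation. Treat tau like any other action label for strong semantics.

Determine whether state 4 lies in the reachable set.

12 transition(s) survive guard evaluation.
Layer 0: {0}
Layer 1: {5}  cumulative {0,5}
Layer 2: {1,3,4}  cumulative {0,1,3,4,5}
Layer 3: {6}  cumulative {0,1,3,4,5,6}
Reach set: {0,1,3,4,5,6}
witness 4: a·b

Answer: REACHABLE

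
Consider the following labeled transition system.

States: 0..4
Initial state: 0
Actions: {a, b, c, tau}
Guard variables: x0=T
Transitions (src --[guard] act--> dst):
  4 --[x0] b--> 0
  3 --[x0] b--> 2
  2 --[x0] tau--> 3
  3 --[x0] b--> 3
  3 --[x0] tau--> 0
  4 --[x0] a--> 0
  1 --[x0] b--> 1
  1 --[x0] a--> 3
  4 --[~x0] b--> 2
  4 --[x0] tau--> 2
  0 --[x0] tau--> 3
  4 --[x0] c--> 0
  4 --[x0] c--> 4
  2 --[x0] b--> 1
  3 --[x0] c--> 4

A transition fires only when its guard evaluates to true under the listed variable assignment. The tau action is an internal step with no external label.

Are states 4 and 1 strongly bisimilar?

Answer: NOT BISIMILAR

Working:
Refine partition for ~:
  π0 = {{0,1,2,3,4}}
  π1 = {{0},{1},{2},{3},{4}}
Fixed point at round 2; 5 class(es).
class of 4: {4}; class of 1: {1}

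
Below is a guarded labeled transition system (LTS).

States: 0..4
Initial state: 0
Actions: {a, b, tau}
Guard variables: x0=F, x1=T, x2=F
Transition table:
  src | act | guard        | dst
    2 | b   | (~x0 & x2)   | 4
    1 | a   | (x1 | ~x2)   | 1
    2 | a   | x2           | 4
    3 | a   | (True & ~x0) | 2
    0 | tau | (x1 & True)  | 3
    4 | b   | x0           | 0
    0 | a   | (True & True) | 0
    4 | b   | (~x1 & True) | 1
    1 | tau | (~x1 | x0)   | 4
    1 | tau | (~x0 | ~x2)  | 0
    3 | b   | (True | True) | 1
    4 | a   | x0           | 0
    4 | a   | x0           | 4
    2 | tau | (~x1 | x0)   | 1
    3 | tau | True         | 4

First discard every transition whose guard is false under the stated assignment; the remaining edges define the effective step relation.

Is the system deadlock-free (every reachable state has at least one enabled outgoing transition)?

Answer: DEADLOCK at state 2

Working:
R = {0,1,2,3,4}
  0: a→0  tau→3  [2 out]
  1: a→1  tau→0  [2 out]
  2: ∅  [deadlock]
  3: a→2  b→1  tau→4  [3 out]
  4: ∅  [deadlock]
witness 2: tau·a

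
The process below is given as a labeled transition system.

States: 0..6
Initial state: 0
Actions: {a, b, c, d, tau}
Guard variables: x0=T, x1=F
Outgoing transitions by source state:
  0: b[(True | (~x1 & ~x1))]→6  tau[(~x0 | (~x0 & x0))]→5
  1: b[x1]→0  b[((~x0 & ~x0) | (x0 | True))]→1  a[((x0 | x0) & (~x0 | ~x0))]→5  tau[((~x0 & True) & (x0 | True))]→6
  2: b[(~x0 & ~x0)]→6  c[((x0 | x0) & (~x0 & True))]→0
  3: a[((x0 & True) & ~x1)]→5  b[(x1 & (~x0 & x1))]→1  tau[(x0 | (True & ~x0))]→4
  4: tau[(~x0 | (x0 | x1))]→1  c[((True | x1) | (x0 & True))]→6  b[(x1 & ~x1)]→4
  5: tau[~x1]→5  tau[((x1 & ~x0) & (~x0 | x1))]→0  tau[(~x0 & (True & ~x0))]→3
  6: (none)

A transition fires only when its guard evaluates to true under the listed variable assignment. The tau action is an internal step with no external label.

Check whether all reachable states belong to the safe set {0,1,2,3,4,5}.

Allowed set {0,1,2,3,4,5}
Reach set: {0,6}
  0: ok
  6: ✗ unsafe
witness against invariant: b → 6

Answer: INVARIANT VIOLATED at state 6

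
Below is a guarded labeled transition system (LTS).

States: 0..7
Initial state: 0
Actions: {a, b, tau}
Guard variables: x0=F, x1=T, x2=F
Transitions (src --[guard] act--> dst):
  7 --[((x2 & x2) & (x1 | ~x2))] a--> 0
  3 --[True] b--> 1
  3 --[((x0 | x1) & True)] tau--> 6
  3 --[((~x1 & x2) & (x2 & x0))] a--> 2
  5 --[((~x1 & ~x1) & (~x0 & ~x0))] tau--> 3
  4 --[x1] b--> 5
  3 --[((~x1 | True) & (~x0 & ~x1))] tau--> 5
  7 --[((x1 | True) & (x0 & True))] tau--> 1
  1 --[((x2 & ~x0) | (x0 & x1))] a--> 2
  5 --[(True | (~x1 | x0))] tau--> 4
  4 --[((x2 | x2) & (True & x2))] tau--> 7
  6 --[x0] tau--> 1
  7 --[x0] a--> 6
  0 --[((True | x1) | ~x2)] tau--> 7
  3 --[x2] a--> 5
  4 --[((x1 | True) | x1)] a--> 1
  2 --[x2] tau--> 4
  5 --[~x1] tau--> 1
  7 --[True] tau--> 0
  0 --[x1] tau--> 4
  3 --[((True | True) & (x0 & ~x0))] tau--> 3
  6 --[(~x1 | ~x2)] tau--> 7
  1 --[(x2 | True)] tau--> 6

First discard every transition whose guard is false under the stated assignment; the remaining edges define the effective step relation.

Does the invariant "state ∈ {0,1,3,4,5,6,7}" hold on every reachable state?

Answer: INVARIANT HOLDS

Analysis:
Allowed set {0,1,3,4,5,6,7}
Reachable = {0,1,4,5,6,7}
  0: safe
  1: safe
  4: safe
  5: safe
  6: safe
  7: safe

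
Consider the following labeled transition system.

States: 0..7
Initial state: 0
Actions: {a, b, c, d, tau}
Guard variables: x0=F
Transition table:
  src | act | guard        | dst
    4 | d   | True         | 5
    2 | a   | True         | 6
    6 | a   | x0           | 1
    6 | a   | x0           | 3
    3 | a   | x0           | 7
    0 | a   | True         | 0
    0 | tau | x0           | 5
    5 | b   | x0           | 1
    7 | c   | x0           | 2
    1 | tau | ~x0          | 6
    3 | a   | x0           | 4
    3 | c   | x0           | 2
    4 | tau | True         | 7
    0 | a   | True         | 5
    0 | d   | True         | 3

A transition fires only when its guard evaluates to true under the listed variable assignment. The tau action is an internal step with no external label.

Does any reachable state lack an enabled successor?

Reachable = {0,3,5}
  0: a→0  a→5  d→3  [deg 3]
  3: ∅  [STUCK]
  5: ∅  [STUCK]
witness 3: d

Answer: DEADLOCK at state 3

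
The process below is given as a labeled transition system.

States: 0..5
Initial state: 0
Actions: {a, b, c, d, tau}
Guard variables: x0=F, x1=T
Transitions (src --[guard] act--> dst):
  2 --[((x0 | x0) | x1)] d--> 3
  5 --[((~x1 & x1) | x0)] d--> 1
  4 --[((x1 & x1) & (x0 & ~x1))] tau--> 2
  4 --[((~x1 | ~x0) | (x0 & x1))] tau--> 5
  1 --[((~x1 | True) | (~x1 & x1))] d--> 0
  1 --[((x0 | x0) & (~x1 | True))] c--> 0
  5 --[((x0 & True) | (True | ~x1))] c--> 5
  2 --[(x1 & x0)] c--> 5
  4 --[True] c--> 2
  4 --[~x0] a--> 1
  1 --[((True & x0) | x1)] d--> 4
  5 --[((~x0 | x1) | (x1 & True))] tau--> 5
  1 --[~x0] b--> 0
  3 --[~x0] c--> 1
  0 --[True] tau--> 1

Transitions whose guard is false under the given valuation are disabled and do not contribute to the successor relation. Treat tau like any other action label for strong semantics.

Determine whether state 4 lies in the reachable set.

Answer: REACHABLE

Trace:
Guard filter leaves 11 enabled edge(s).
L0 = {0}
L1 = {1}  total {0,1}
L2 = {4}  total {0,1,4}
L3 = {2,5}  total {0,1,2,4,5}
L4 = {3}  total {0,1,2,3,4,5}
Reachable = {0,1,2,3,4,5}
Path to 4: tau·d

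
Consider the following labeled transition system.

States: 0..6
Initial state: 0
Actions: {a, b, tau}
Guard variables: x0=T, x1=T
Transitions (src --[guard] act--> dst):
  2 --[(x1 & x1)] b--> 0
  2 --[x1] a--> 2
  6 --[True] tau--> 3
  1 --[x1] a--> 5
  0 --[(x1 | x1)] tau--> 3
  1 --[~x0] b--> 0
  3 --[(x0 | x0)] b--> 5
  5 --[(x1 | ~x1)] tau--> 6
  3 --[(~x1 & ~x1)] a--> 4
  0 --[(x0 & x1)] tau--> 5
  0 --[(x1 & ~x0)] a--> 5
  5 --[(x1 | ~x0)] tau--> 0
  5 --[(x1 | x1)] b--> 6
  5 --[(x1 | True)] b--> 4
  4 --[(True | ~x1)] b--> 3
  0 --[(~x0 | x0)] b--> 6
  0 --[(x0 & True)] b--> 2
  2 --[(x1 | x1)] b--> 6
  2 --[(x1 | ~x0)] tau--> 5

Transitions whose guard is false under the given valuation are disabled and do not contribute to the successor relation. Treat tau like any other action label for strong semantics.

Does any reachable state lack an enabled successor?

Answer: DEADLOCK-FREE

Trace:
R = {0,2,3,4,5,6}
  0: b→2  b→6  tau→3  tau→5  [4 exit(s)]
  2: a→2  b→0  b→6  tau→5  [4 exit(s)]
  3: b→5  [1 exit(s)]
  4: b→3  [1 exit(s)]
  5: b→4  b→6  tau→0  tau→6  [4 exit(s)]
  6: tau→3  [1 exit(s)]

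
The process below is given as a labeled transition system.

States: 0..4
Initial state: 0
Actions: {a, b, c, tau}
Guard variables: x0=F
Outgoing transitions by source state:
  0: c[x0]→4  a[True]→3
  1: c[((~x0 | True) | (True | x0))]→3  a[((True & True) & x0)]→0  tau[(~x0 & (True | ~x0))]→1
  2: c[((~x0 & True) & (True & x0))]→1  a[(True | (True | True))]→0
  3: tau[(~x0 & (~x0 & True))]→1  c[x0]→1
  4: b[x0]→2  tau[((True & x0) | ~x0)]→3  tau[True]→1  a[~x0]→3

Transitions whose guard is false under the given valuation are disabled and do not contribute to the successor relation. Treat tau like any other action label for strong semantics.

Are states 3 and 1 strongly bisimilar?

Answer: NOT BISIMILAR

Trace:
Refine partition for ~:
  P[0] = {{0,1,2,3,4}}
  P[1] = {{0,2},{1},{3},{4}}
  P[2] = {{0},{1},{2},{3},{4}}
Fixed point at round 3; 5 class(es).
[3]={3}  [1]={1}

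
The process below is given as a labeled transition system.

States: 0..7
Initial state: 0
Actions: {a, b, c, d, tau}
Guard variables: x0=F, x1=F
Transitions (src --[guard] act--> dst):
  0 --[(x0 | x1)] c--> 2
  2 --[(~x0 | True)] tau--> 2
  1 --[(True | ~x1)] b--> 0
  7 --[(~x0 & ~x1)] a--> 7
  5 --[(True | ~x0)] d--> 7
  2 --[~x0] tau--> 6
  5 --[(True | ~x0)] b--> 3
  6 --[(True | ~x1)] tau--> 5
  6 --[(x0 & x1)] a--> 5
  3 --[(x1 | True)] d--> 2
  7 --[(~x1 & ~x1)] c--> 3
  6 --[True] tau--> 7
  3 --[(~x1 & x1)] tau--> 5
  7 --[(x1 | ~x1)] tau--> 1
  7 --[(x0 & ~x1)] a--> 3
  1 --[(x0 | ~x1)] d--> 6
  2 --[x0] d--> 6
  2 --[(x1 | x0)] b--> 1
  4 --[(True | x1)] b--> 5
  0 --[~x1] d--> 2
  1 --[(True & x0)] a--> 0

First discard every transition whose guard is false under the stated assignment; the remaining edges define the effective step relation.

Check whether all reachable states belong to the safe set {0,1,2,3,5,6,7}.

Safe = {0,1,2,3,5,6,7}
Reachable = {0,1,2,3,5,6,7}
  0: ✓
  1: ✓
  2: ✓
  3: ✓
  5: ✓
  6: ✓
  7: ✓

Answer: INVARIANT HOLDS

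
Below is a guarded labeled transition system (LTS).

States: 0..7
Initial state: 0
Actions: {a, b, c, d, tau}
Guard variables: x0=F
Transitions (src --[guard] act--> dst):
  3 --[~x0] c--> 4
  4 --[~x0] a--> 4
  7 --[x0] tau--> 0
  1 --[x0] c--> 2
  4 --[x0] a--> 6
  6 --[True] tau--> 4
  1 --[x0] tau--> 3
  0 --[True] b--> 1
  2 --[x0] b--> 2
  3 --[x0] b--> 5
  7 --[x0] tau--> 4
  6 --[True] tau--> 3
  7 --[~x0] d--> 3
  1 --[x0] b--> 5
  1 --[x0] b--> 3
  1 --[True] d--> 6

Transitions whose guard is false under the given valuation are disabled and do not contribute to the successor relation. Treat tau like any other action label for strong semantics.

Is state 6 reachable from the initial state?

Guard filter leaves 7 enabled edge(s).
L0 = {0}
L1 = {1}  cumulative {0,1}
L2 = {6}  cumulative {0,1,6}
L3 = {3,4}  cumulative {0,1,3,4,6}
Reach set: {0,1,3,4,6}
trace reaching 6: b·d

Answer: REACHABLE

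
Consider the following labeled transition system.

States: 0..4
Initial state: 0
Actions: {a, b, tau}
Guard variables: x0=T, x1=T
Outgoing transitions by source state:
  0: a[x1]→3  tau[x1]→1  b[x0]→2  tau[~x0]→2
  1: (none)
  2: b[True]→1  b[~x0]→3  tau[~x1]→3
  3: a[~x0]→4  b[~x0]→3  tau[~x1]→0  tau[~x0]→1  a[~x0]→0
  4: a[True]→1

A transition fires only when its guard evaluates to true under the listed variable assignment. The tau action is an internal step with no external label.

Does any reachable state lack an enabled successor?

Reach set: {0,1,2,3}
  0: a→3  b→2  tau→1  [deg 3]
  1: ∅  [no exit]
  2: b→1  [deg 1]
  3: ∅  [no exit]
witness 1: tau

Answer: DEADLOCK at state 1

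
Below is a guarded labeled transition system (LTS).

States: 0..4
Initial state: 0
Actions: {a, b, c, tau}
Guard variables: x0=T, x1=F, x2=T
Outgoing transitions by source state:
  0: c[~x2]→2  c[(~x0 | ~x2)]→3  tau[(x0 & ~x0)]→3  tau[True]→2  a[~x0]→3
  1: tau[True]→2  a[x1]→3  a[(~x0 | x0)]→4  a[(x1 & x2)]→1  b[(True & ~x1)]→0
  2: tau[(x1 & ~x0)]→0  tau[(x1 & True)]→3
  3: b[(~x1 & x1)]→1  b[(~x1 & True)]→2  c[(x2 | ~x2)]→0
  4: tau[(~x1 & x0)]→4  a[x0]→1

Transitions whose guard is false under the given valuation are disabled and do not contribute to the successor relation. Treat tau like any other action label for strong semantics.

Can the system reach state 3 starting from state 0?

Answer: UNREACHABLE

Working:
8 transition(s) survive guard evaluation.
depth 0: {0}
depth 1: {2}  cumulative {0,2}
R = {0,2}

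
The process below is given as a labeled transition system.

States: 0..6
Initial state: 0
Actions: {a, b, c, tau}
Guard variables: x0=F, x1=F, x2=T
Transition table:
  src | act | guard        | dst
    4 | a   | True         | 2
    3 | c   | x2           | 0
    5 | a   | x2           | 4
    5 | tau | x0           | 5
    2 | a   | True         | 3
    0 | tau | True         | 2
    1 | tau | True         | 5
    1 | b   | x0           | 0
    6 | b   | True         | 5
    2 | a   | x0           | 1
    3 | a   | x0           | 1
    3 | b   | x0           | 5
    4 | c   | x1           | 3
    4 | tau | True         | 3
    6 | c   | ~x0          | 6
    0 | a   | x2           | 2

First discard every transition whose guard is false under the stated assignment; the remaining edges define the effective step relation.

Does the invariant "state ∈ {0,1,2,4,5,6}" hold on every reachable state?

Safe = {0,1,2,4,5,6}
Reach set: {0,2,3}
  0: safe
  2: safe
  3: VIOLATES
reach 3 via tau·a — violates

Answer: INVARIANT VIOLATED at state 3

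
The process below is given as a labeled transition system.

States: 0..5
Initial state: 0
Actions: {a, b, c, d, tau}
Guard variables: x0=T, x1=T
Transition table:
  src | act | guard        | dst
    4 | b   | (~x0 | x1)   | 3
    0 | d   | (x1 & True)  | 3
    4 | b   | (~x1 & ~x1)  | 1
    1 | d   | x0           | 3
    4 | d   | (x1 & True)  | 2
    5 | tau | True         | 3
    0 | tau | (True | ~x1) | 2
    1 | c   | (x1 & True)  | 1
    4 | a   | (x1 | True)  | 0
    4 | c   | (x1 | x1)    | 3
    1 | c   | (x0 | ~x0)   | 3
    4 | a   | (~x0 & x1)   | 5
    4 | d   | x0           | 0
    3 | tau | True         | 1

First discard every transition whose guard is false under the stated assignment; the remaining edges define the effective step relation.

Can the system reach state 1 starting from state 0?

12 transition(s) survive guard evaluation.
Layer 0: {0}
Layer 1: {2,3}  cumulative {0,2,3}
Layer 2: {1}  cumulative {0,1,2,3}
R = {0,1,2,3}
witness 1: d·tau

Answer: REACHABLE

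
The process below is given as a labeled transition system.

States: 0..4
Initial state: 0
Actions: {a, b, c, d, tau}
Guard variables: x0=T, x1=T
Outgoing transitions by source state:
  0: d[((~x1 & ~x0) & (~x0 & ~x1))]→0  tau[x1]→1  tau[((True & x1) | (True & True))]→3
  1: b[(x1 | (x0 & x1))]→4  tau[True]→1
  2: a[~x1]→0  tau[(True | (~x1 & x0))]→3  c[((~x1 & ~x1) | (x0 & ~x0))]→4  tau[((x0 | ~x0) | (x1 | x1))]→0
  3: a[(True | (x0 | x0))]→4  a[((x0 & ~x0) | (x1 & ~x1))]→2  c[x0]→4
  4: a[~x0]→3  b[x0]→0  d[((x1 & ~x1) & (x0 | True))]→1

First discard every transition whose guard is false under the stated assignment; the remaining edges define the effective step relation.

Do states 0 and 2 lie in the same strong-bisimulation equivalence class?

Refine partition for ~:
  round 0: {{0,1,2,3,4}}
  round 1: {{0,2},{1},{3},{4}}
  round 2: {{0},{1},{2},{3},{4}}
stable after 3 split(s): 5 block(s)
[0]={0}  [2]={2}

Answer: NOT BISIMILAR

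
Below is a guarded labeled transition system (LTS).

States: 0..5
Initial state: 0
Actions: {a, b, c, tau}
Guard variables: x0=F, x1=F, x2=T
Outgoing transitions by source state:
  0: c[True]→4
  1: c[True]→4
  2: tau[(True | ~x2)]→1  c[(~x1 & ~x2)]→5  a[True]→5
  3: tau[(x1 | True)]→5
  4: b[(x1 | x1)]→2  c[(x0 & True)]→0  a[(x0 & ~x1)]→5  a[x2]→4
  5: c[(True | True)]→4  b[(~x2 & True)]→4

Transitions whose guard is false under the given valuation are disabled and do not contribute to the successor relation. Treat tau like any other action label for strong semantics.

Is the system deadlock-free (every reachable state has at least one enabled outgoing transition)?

Answer: DEADLOCK-FREE

Trace:
Reachable = {0,4}
  0: c→4  [deg 1]
  4: a→4  [deg 1]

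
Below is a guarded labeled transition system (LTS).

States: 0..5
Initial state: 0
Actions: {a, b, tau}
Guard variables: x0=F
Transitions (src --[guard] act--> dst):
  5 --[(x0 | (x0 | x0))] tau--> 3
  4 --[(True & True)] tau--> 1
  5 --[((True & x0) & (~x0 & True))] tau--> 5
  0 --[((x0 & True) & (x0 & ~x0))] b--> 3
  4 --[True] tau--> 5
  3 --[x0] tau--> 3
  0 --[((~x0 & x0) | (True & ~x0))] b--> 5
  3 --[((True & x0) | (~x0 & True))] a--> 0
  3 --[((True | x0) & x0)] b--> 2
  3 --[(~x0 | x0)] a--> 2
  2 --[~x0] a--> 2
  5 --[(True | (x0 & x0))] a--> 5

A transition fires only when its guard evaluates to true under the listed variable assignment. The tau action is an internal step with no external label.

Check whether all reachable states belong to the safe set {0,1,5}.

Safe = {0,1,5}
Reach set: {0,5}
  0: safe
  5: safe

Answer: INVARIANT HOLDS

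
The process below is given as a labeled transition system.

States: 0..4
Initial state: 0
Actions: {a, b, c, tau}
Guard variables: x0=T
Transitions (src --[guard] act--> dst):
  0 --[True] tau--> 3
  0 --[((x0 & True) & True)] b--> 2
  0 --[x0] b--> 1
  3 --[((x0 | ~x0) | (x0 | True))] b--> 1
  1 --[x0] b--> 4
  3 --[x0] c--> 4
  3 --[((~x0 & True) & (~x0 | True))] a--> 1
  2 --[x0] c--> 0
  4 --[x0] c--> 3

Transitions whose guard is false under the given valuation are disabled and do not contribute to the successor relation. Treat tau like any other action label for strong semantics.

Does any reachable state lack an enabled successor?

Answer: DEADLOCK-FREE

Working:
Reachable = {0,1,2,3,4}
  0: b→1  b→2  tau→3  [3 exit(s)]
  1: b→4  [1 exit(s)]
  2: c→0  [1 exit(s)]
  3: b→1  c→4  [2 exit(s)]
  4: c→3  [1 exit(s)]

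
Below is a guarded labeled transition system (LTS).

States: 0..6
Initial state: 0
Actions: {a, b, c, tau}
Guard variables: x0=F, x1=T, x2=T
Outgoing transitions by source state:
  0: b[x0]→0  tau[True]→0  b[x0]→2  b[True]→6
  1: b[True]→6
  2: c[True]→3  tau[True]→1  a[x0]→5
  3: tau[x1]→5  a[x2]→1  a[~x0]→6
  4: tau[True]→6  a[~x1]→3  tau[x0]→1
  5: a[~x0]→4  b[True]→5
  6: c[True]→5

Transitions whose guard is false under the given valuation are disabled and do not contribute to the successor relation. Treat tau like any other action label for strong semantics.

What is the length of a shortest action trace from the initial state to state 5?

Breadth-first toward 5:
  Layer 0: {0}
  Layer 1: {6}
  Layer 2: {5}
depth(5)=2, e.g. b·c

Answer: 2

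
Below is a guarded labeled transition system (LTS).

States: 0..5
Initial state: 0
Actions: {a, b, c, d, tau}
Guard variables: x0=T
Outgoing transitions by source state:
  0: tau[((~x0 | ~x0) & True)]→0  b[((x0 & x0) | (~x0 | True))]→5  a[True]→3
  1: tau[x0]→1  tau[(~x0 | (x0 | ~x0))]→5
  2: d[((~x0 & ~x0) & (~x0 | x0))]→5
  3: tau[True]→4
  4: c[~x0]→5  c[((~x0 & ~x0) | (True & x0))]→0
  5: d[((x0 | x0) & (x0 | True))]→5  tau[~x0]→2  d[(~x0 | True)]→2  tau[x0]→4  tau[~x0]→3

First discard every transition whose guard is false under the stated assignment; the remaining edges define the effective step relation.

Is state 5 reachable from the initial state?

9 transition(s) survive guard evaluation.
L0 = {0}
L1 = {3,5}  total {0,3,5}
L2 = {2,4}  total {0,2,3,4,5}
Reach set: {0,2,3,4,5}
Path to 5: b

Answer: REACHABLE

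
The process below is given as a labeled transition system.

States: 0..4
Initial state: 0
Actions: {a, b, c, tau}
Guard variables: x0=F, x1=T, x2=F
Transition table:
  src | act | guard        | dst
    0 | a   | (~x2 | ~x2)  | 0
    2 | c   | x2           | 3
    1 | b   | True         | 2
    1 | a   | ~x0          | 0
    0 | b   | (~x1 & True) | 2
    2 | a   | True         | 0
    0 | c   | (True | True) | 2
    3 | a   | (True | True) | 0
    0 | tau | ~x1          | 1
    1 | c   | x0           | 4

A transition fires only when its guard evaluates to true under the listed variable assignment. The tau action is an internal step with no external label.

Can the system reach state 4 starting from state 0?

6 transition(s) survive guard evaluation.
L0 = {0}
L1 = {2}  total {0,2}
R = {0,2}

Answer: UNREACHABLE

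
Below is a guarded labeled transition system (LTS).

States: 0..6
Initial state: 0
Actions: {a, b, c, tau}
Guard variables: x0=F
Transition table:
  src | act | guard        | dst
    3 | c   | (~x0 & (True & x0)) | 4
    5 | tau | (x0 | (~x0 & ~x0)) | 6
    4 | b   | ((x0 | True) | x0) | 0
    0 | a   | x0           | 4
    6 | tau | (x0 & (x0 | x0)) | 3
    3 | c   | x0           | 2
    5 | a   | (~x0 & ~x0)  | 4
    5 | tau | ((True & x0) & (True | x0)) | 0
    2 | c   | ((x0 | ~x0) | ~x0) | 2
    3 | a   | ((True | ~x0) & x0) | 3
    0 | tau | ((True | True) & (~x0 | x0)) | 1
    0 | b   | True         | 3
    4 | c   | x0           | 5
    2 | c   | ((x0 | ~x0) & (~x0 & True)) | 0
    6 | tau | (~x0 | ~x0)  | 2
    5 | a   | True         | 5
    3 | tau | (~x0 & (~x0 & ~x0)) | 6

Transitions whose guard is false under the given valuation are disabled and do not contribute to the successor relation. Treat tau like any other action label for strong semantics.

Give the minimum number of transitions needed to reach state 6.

Layered search for 6:
  depth 0: {0}
  depth 1: {1,3}
  depth 2: {6}
6 enters at depth 2; path b·tau

Answer: 2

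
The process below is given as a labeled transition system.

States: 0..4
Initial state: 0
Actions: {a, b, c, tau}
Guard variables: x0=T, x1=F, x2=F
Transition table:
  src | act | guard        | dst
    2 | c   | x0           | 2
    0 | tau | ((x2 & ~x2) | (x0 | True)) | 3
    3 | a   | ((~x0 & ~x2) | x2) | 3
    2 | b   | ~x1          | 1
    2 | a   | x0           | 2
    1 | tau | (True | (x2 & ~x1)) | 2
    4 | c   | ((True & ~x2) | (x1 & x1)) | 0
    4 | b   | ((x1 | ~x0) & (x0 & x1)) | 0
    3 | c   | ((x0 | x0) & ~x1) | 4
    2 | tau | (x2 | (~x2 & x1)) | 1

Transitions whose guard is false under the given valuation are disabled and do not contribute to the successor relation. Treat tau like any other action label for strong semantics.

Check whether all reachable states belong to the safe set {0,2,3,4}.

Answer: INVARIANT HOLDS

Analysis:
Safe = {0,2,3,4}
R = {0,3,4}
  0: ok
  3: ok
  4: ok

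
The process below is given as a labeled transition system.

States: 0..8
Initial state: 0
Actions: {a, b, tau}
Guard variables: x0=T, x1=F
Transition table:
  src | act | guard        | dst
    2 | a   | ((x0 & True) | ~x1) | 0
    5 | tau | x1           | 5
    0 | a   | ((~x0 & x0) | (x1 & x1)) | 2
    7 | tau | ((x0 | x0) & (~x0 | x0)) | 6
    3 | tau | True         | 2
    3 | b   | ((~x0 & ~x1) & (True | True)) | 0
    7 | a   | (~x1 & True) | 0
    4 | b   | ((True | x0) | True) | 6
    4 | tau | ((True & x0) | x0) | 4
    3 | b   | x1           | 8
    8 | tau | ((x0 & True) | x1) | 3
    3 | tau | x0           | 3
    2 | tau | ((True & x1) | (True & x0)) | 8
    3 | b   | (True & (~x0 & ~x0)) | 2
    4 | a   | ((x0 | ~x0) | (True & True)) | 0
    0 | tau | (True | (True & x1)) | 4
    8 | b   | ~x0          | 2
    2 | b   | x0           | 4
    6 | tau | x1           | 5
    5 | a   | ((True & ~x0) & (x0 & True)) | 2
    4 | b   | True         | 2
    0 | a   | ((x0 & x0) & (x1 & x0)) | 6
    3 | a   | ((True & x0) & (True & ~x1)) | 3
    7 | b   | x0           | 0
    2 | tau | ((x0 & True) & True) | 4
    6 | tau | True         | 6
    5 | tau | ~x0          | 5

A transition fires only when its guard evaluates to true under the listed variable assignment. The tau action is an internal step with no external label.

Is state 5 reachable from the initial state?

Answer: UNREACHABLE

Trace:
Guard filter leaves 17 enabled edge(s).
depth 0: {0}
depth 1: {4}  total {0,4}
depth 2: {2,6}  total {0,2,4,6}
depth 3: {8}  total {0,2,4,6,8}
depth 4: {3}  total {0,2,3,4,6,8}
Reachable = {0,2,3,4,6,8}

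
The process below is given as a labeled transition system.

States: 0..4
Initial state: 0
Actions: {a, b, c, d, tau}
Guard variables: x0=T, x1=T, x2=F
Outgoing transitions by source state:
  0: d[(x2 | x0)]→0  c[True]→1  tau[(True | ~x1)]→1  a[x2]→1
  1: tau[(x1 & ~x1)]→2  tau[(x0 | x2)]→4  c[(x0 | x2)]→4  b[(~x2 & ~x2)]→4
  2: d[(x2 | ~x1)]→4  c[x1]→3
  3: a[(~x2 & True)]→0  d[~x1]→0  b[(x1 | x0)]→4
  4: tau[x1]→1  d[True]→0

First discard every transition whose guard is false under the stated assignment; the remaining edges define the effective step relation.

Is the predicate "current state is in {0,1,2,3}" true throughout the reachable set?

Safe = {0,1,2,3}
Reachable = {0,1,4}
  0: ✓
  1: ✓
  4: VIOLATES
witness against invariant: c·tau → 4

Answer: INVARIANT VIOLATED at state 4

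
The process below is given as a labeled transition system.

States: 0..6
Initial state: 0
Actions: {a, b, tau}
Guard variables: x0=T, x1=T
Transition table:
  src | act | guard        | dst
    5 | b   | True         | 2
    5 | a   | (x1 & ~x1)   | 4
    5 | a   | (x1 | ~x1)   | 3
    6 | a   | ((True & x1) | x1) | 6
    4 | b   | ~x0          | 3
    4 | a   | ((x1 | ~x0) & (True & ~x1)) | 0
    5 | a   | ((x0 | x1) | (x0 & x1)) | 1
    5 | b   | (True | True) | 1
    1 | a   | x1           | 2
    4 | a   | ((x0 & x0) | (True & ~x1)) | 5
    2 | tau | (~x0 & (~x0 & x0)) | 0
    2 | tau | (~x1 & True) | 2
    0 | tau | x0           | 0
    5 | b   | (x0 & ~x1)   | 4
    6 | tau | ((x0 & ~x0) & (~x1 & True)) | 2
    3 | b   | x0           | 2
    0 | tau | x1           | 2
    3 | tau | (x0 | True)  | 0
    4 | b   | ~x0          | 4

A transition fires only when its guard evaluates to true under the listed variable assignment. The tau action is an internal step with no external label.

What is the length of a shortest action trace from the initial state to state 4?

Breadth-first toward 4:
  Layer 0: {0}
  Layer 1: {2}
4 never appears.

Answer: UNREACHABLE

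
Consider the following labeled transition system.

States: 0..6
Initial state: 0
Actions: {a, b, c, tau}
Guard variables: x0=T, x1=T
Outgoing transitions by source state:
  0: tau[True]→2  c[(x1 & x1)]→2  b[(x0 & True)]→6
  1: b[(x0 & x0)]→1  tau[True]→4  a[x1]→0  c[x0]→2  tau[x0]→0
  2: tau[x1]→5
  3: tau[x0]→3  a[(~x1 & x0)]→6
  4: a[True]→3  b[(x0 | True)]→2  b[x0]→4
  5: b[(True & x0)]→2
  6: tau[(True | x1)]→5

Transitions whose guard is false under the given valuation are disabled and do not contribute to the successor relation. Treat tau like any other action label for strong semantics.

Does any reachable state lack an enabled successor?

Reachable = {0,2,5,6}
  0: b→6  c→2  tau→2  [3 out]
  2: tau→5  [1 out]
  5: b→2  [1 out]
  6: tau→5  [1 out]

Answer: DEADLOCK-FREE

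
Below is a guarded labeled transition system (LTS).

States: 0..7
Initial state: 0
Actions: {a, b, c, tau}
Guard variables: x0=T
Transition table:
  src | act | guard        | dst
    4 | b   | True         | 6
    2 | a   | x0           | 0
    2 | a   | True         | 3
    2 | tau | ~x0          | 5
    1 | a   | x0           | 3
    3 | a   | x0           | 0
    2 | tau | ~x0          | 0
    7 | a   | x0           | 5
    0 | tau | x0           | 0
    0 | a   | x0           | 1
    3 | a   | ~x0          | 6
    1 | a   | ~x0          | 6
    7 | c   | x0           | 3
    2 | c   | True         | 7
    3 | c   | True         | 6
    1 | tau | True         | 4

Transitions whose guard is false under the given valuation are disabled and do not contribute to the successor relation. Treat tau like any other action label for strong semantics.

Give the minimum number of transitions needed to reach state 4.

Breadth-first toward 4:
  depth 0: {0}
  depth 1: {1}
  depth 2: {3,4}
4 enters at depth 2; path a·tau

Answer: 2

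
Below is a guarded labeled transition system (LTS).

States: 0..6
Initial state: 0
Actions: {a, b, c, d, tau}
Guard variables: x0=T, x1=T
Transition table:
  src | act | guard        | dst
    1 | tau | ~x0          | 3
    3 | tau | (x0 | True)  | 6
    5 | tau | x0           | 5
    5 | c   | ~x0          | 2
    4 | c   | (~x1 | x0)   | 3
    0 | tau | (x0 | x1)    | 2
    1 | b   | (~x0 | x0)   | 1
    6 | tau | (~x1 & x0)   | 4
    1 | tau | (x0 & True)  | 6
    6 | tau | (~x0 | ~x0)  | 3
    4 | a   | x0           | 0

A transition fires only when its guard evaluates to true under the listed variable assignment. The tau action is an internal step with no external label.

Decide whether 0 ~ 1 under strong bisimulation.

Compute ~ classes (split until stable):
  round 0: {{0,1,2,3,4,5,6}}
  round 1: {{0,3,5},{1},{2,6},{4}}
  round 2: {{0,3},{1},{2,6},{4},{5}}
Fixed point at round 3; 5 class(es).
class of 0: {0,3}; class of 1: {1}

Answer: NOT BISIMILAR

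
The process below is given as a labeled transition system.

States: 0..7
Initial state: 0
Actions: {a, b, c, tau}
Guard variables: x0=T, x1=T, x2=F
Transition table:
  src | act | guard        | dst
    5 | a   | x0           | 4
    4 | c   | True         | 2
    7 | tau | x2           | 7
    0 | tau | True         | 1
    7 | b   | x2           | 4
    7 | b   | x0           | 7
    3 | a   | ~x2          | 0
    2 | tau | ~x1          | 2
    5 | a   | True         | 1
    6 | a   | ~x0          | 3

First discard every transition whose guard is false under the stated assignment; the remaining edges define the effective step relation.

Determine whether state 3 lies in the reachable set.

After dropping false guards: 6 live edges.
L0 = {0}
L1 = {1}  now seen {0,1}
Reachable = {0,1}

Answer: UNREACHABLE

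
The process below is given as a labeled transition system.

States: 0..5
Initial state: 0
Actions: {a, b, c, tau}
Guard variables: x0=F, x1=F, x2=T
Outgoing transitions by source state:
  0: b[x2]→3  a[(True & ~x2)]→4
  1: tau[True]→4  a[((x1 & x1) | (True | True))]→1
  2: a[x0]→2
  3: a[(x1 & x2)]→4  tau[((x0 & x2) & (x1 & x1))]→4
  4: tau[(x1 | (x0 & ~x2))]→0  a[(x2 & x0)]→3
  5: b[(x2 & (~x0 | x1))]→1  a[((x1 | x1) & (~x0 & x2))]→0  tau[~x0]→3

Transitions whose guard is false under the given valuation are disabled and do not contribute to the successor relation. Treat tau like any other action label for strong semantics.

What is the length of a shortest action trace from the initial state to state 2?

Answer: UNREACHABLE

Working:
BFS to 2:
  L0 = {0}
  L1 = {3}
2 never appears.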